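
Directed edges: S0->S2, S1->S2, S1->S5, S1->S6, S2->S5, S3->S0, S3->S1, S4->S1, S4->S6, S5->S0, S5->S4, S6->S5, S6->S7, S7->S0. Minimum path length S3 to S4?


BFS layer-by-layer from S3:
  dist 0: {S3}
  dist 1: {S0, S1}
  dist 2: {S2, S5, S6}
  dist 3: {S4, S7}
  -> S4 reached at distance 3
Shortest path length = 3

3


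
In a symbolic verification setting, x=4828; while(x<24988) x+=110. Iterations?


Step 1: x goes from 4828 toward 24988 by 110; the body runs while x<24988, so iterations = ceil((bound-start)/step)
Step 2: Distance=20160
Step 3: ceil(20160/110)=184

184


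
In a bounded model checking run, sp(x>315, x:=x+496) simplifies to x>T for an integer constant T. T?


Formula: sp(P, x:=E) = exists old_x. (x = E[old_x/x]) AND P[old_x/x] (old_x is the value of x before the assignment; eliminate old_x by solving x = E[old_x/x] for old_x)
Step 1: Precondition P: x>315, i.e. old_x > 315
Step 2: Assignment gives x = old_x + 496, so old_x = x - 496
Step 3: Substitute into P: x - 496 > 315
Step 4: Simplify: x > 315+496 = 811

811


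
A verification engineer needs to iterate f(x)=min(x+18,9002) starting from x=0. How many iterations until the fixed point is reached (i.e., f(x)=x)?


Step 1: x=0, cap=9002, increment=18
Step 2: x grows by 18 each step until capped at 9002; fixed point is x=9002
Step 3: iterations = ceil(9002/18) = 501

501


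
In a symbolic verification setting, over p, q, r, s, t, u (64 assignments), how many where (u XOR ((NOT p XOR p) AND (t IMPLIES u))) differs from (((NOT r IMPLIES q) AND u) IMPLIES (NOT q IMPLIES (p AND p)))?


F1 = (u XOR ((NOT p XOR p) AND (t IMPLIES u)))
F2 = (((NOT r IMPLIES q) AND u) IMPLIES (NOT q IMPLIES (p AND p)))
Evaluate both on each of 64 rows (bits = p,q,r,s,t,u):
  row 0 [000000]: F1=1 F2=1 -> 0
  row 1 [000001]: F1=0 F2=1 (differ) -> 1
  row 2 [000010]: F1=0 F2=1 (differ) -> 1
  row 3 [000011]: F1=0 F2=1 (differ) -> 1
  row 4 [000100]: F1=1 F2=1 -> 0
  (every remaining row is evaluated the same way; all 64 results are listed next)
Full result column, 8 rows per line (p,q,r fixed per line; s,t,u runs 000..111 left to right):
  rows 0-7 [p,q,r=000]: 01110111  (ones: 6)
  rows 8-15 [p,q,r=001]: 00100010  (ones: 2)
  rows 16-23 [p,q,r=010]: 01110111  (ones: 6)
  rows 24-31 [p,q,r=011]: 01110111  (ones: 6)
  rows 32-39 [p,q,r=100]: 01110111  (ones: 6)
  rows 40-47 [p,q,r=101]: 01110111  (ones: 6)
  rows 48-55 [p,q,r=110]: 01110111  (ones: 6)
  rows 56-63 [p,q,r=111]: 01110111  (ones: 6)
Disagreements = 6+2+6+6+6+6+6+6 = 44

44


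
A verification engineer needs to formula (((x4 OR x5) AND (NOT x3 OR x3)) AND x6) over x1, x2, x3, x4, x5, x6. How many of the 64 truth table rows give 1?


Formula: (((x4 OR x5) AND (NOT x3 OR x3)) AND x6) over 6 vars (64 rows)
Evaluate each row (x1, x2, x3, x4, x5, x6 as bits, MSB first):
  row 0 [000000]: (((0 OR 0) AND (NOT 0 OR 0)) AND 0) -> 0
  row 1 [000001]: (((0 OR 0) AND (NOT 0 OR 0)) AND 1) -> 0
  row 2 [000010]: (((0 OR 1) AND (NOT 0 OR 0)) AND 0) -> 0
  row 3 [000011]: (((0 OR 1) AND (NOT 0 OR 0)) AND 1) -> 1
  row 4 [000100]: (((1 OR 0) AND (NOT 0 OR 0)) AND 0) -> 0
  (every remaining row is evaluated the same way; all 64 results are listed next)
Full result column, 8 rows per line (x1,x2,x3 fixed per line; x4,x5,x6 runs 000..111 left to right):
  rows 0-7 [x1,x2,x3=000]: 00010101  (ones: 3)
  rows 8-15 [x1,x2,x3=001]: 00010101  (ones: 3)
  rows 16-23 [x1,x2,x3=010]: 00010101  (ones: 3)
  rows 24-31 [x1,x2,x3=011]: 00010101  (ones: 3)
  rows 32-39 [x1,x2,x3=100]: 00010101  (ones: 3)
  rows 40-47 [x1,x2,x3=101]: 00010101  (ones: 3)
  rows 48-55 [x1,x2,x3=110]: 00010101  (ones: 3)
  rows 56-63 [x1,x2,x3=111]: 00010101  (ones: 3)
Count of 1-rows = 3+3+3+3+3+3+3+3 = 24

24


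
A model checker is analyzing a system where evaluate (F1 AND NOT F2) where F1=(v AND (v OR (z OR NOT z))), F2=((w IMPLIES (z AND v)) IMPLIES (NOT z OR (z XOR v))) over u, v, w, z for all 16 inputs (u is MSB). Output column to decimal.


F1 = (v AND (v OR (z OR NOT z)))
F2 = ((w IMPLIES (z AND v)) IMPLIES (NOT z OR (z XOR v)))
Counterexample to F1=>F2 is where F1=1 and F2=0.
Evaluate each row (bits = u,v,w,z, MSB first):
  row 0 [0000]: F1=0 F2=1 -> F1&~F2 -> 0
  row 1 [0001]: F1=0 F2=1 -> F1&~F2 -> 0
  row 2 [0010]: F1=0 F2=1 -> F1&~F2 -> 0
  row 3 [0011]: F1=0 F2=1 -> F1&~F2 -> 0
  row 4 [0100]: F1=1 F2=1 -> F1&~F2 -> 0
  row 5 [0101]: F1=1 F2=0 -> F1&~F2 -> 1
  row 6 [0110]: F1=1 F2=1 -> F1&~F2 -> 0
  row 7 [0111]: F1=1 F2=0 -> F1&~F2 -> 1
  row 8 [1000]: F1=0 F2=1 -> F1&~F2 -> 0
  row 9 [1001]: F1=0 F2=1 -> F1&~F2 -> 0
  row 10 [1010]: F1=0 F2=1 -> F1&~F2 -> 0
  row 11 [1011]: F1=0 F2=1 -> F1&~F2 -> 0
  row 12 [1100]: F1=1 F2=1 -> F1&~F2 -> 0
  row 13 [1101]: F1=1 F2=0 -> F1&~F2 -> 1
  row 14 [1110]: F1=1 F2=1 -> F1&~F2 -> 0
  row 15 [1111]: F1=1 F2=0 -> F1&~F2 -> 1
Full result column, 4 rows per line (u,v fixed per line; w,z runs 00..11 left to right):
  rows 0-3 [u,v=00]: 0000  = hex 0
  rows 4-7 [u,v=01]: 0101  = hex 5
  rows 8-11 [u,v=10]: 0000  = hex 0
  rows 12-15 [u,v=11]: 0101  = hex 5
Counterexample vector (row 0 .. row 15) = 0000010100000101
Output column grouped in 4s = 0000 0101 0000 0101 = 0x0505
Convert to decimal digit by digit (value = value*16 + digit):
  0 -> 0
  0*16 + 5 = 5
  5*16 + 0 = 80
  80*16 + 5 = 1285
Decimal = 1285

1285


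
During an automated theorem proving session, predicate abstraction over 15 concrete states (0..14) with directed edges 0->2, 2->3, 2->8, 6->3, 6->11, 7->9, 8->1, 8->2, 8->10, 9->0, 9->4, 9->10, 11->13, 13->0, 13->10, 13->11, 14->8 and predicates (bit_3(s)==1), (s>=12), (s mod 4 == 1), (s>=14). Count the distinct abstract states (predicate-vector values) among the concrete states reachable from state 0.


BFS from 0:
Concrete reachable: {0, 1, 2, 3, 8, 10}
Abstract via predicates (bit_3(s)==1), (s>=12), (s mod 4 == 1), (s>=14):
  (0,0,0,0) <- {0, 2, 3}
  (0,0,1,0) <- {1}
  (1,0,0,0) <- {8, 10}
Distinct abstract states = 3

3


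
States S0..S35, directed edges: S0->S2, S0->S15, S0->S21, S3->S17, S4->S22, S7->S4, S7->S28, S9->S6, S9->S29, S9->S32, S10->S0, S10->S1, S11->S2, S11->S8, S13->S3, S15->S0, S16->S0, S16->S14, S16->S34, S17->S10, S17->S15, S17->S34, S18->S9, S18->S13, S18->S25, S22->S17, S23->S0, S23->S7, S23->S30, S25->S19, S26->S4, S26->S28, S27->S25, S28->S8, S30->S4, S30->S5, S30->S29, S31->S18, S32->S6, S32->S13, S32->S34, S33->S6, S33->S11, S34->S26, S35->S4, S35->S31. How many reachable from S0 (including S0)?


BFS from S0:
  layer 0: {S0}
  layer 1: {S2, S15, S21}
Reachable set: {S0, S2, S15, S21}
Count = 4

4


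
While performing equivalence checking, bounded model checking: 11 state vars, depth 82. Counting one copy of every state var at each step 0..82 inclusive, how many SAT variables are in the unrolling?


BMC unrolls to depth k, creating one copy of each state var for steps 0..k.
Step count = 82 + 1 = 83 (steps 0 through 82)
Vars per step = 11
Total = 11 * 83 = 913

913


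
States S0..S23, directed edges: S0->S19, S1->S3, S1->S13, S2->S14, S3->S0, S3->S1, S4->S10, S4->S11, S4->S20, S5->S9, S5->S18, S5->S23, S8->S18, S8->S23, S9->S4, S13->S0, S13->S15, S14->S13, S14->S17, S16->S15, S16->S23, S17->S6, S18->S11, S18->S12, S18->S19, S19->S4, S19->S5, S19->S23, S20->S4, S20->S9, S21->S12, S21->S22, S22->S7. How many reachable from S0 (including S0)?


BFS from S0:
  layer 0: {S0}
  layer 1: {S19}
  layer 2: {S4, S5, S23}
  layer 3: {S9, S10, S11, S18, S20}
  layer 4: {S12}
Reachable set: {S0, S4, S5, S9, S10, S11, S12, S18, S19, S20, S23}
Count = 11

11


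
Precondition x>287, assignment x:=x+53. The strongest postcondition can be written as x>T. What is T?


Formula: sp(P, x:=E) = exists old_x. (x = E[old_x/x]) AND P[old_x/x] (old_x is the value of x before the assignment; eliminate old_x by solving x = E[old_x/x] for old_x)
Step 1: Precondition P: x>287, i.e. old_x > 287
Step 2: Assignment gives x = old_x + 53, so old_x = x - 53
Step 3: Substitute into P: x - 53 > 287
Step 4: Simplify: x > 287+53 = 340

340


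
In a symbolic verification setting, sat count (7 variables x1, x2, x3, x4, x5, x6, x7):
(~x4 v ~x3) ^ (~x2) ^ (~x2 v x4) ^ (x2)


CNF with 4 clauses over 7 vars (128 assignments).
An assignment satisfies CNF iff every clause has >=1 true literal.
Check each row (bits = x1,x2,x3,x4,x5,x6,x7; clause T/F shown):
  row 0 [0000000]: clauses=TTTF -> 0
  row 1 [0000001]: clauses=TTTF -> 0
  row 2 [0000010]: clauses=TTTF -> 0
  row 3 [0000011]: clauses=TTTF -> 0
  row 4 [0000100]: clauses=TTTF -> 0
  (every remaining row is evaluated the same way; all 128 results are listed next)
Full result column, 8 rows per line (x1,x2,x3,x4 fixed per line; x5,x6,x7 runs 000..111 left to right):
  rows 0-7 [x1,x2,x3,x4=0000]: 00000000  (ones: 0)
  rows 8-15 [x1,x2,x3,x4=0001]: 00000000  (ones: 0)
  rows 16-23 [x1,x2,x3,x4=0010]: 00000000  (ones: 0)
  rows 24-31 [x1,x2,x3,x4=0011]: 00000000  (ones: 0)
  rows 32-39 [x1,x2,x3,x4=0100]: 00000000  (ones: 0)
  rows 40-47 [x1,x2,x3,x4=0101]: 00000000  (ones: 0)
  rows 48-55 [x1,x2,x3,x4=0110]: 00000000  (ones: 0)
  rows 56-63 [x1,x2,x3,x4=0111]: 00000000  (ones: 0)
  rows 64-71 [x1,x2,x3,x4=1000]: 00000000  (ones: 0)
  rows 72-79 [x1,x2,x3,x4=1001]: 00000000  (ones: 0)
  rows 80-87 [x1,x2,x3,x4=1010]: 00000000  (ones: 0)
  rows 88-95 [x1,x2,x3,x4=1011]: 00000000  (ones: 0)
  rows 96-103 [x1,x2,x3,x4=1100]: 00000000  (ones: 0)
  rows 104-111 [x1,x2,x3,x4=1101]: 00000000  (ones: 0)
  rows 112-119 [x1,x2,x3,x4=1110]: 00000000  (ones: 0)
  rows 120-127 [x1,x2,x3,x4=1111]: 00000000  (ones: 0)
Satisfying assignments = 0+0+0+0+0+0+0+0+0+0+0+0+0+0+0+0 = 0

0


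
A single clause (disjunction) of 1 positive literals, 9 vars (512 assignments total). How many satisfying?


Step 1: Total=2^9=512
Step 2: Unsat when all 1 false: 2^8=256
Step 3: Sat=512-256=256

256


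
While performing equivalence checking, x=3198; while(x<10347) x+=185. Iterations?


Step 1: x goes from 3198 toward 10347 by 185; the body runs while x<10347, so iterations = ceil((bound-start)/step)
Step 2: Distance=7149
Step 3: ceil(7149/185)=39

39


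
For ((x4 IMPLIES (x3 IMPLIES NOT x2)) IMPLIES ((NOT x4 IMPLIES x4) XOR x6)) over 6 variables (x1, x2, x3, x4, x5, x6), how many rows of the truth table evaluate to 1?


Formula: ((x4 IMPLIES (x3 IMPLIES NOT x2)) IMPLIES ((NOT x4 IMPLIES x4) XOR x6)) over 6 vars (64 rows)
Evaluate each row (x1, x2, x3, x4, x5, x6 as bits, MSB first):
  row 0 [000000]: ((0 IMPLIES (0 IMPLIES NOT 0)) IMPLIES ((NOT 0 IMPLIES 0) XOR 0)) -> 0
  row 1 [000001]: ((0 IMPLIES (0 IMPLIES NOT 0)) IMPLIES ((NOT 0 IMPLIES 0) XOR 1)) -> 1
  row 2 [000010]: ((0 IMPLIES (0 IMPLIES NOT 0)) IMPLIES ((NOT 0 IMPLIES 0) XOR 0)) -> 0
  row 3 [000011]: ((0 IMPLIES (0 IMPLIES NOT 0)) IMPLIES ((NOT 0 IMPLIES 0) XOR 1)) -> 1
  row 4 [000100]: ((1 IMPLIES (0 IMPLIES NOT 0)) IMPLIES ((NOT 1 IMPLIES 1) XOR 0)) -> 1
  (every remaining row is evaluated the same way; all 64 results are listed next)
Full result column, 8 rows per line (x1,x2,x3 fixed per line; x4,x5,x6 runs 000..111 left to right):
  rows 0-7 [x1,x2,x3=000]: 01011010  (ones: 4)
  rows 8-15 [x1,x2,x3=001]: 01011010  (ones: 4)
  rows 16-23 [x1,x2,x3=010]: 01011010  (ones: 4)
  rows 24-31 [x1,x2,x3=011]: 01011111  (ones: 6)
  rows 32-39 [x1,x2,x3=100]: 01011010  (ones: 4)
  rows 40-47 [x1,x2,x3=101]: 01011010  (ones: 4)
  rows 48-55 [x1,x2,x3=110]: 01011010  (ones: 4)
  rows 56-63 [x1,x2,x3=111]: 01011111  (ones: 6)
Count of 1-rows = 4+4+4+6+4+4+4+6 = 36

36


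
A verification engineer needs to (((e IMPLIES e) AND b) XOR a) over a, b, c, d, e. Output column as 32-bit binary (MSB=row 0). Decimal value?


Formula: (((e IMPLIES e) AND b) XOR a) over a, b, c, d, e (32 rows)
Evaluate each row (bits = a,b,c,d,e, MSB first):
  row 0 [00000]: (((0 IMPLIES 0) AND 0) XOR 0) -> 0
  row 1 [00001]: (((1 IMPLIES 1) AND 0) XOR 0) -> 0
  row 2 [00010]: (((0 IMPLIES 0) AND 0) XOR 0) -> 0
  row 3 [00011]: (((1 IMPLIES 1) AND 0) XOR 0) -> 0
  row 4 [00100]: (((0 IMPLIES 0) AND 0) XOR 0) -> 0
  row 5 [00101]: (((1 IMPLIES 1) AND 0) XOR 0) -> 0
  row 6 [00110]: (((0 IMPLIES 0) AND 0) XOR 0) -> 0
  row 7 [00111]: (((1 IMPLIES 1) AND 0) XOR 0) -> 0
  row 8 [01000]: (((0 IMPLIES 0) AND 1) XOR 0) -> 1
  row 9 [01001]: (((1 IMPLIES 1) AND 1) XOR 0) -> 1
  row 10 [01010]: (((0 IMPLIES 0) AND 1) XOR 0) -> 1
  row 11 [01011]: (((1 IMPLIES 1) AND 1) XOR 0) -> 1
  row 12 [01100]: (((0 IMPLIES 0) AND 1) XOR 0) -> 1
  row 13 [01101]: (((1 IMPLIES 1) AND 1) XOR 0) -> 1
  row 14 [01110]: (((0 IMPLIES 0) AND 1) XOR 0) -> 1
  row 15 [01111]: (((1 IMPLIES 1) AND 1) XOR 0) -> 1
  row 16 [10000]: (((0 IMPLIES 0) AND 0) XOR 1) -> 1
  row 17 [10001]: (((1 IMPLIES 1) AND 0) XOR 1) -> 1
  row 18 [10010]: (((0 IMPLIES 0) AND 0) XOR 1) -> 1
  row 19 [10011]: (((1 IMPLIES 1) AND 0) XOR 1) -> 1
  row 20 [10100]: (((0 IMPLIES 0) AND 0) XOR 1) -> 1
  row 21 [10101]: (((1 IMPLIES 1) AND 0) XOR 1) -> 1
  row 22 [10110]: (((0 IMPLIES 0) AND 0) XOR 1) -> 1
  row 23 [10111]: (((1 IMPLIES 1) AND 0) XOR 1) -> 1
  row 24 [11000]: (((0 IMPLIES 0) AND 1) XOR 1) -> 0
  row 25 [11001]: (((1 IMPLIES 1) AND 1) XOR 1) -> 0
  row 26 [11010]: (((0 IMPLIES 0) AND 1) XOR 1) -> 0
  row 27 [11011]: (((1 IMPLIES 1) AND 1) XOR 1) -> 0
  row 28 [11100]: (((0 IMPLIES 0) AND 1) XOR 1) -> 0
  row 29 [11101]: (((1 IMPLIES 1) AND 1) XOR 1) -> 0
  row 30 [11110]: (((0 IMPLIES 0) AND 1) XOR 1) -> 0
  row 31 [11111]: (((1 IMPLIES 1) AND 1) XOR 1) -> 0
Full result column, 4 rows per line (a,b,c fixed per line; d,e runs 00..11 left to right):
  rows 0-3 [a,b,c=000]: 0000  = hex 0
  rows 4-7 [a,b,c=001]: 0000  = hex 0
  rows 8-11 [a,b,c=010]: 1111  = hex F
  rows 12-15 [a,b,c=011]: 1111  = hex F
  rows 16-19 [a,b,c=100]: 1111  = hex F
  rows 20-23 [a,b,c=101]: 1111  = hex F
  rows 24-27 [a,b,c=110]: 0000  = hex 0
  rows 28-31 [a,b,c=111]: 0000  = hex 0
Output column (row 0 .. row 31) = 00000000111111111111111100000000
Output column grouped in 4s = 0000 0000 1111 1111 1111 1111 0000 0000 = 0x00FFFF00
Convert to decimal digit by digit (value = value*16 + digit):
  0 -> 0
  0*16 + 0 = 0
  0*16 + 15 (F) = 15
  15*16 + 15 (F) = 255
  255*16 + 15 (F) = 4095
  4095*16 + 15 (F) = 65535
  65535*16 + 0 = 1048560
  1048560*16 + 0 = 16776960
Decimal = 16776960

16776960


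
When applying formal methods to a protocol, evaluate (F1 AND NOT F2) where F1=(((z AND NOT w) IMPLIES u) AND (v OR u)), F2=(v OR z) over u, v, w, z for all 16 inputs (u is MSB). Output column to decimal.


F1 = (((z AND NOT w) IMPLIES u) AND (v OR u))
F2 = (v OR z)
Counterexample to F1=>F2 is where F1=1 and F2=0.
Evaluate each row (bits = u,v,w,z, MSB first):
  row 0 [0000]: F1=0 F2=0 -> F1&~F2 -> 0
  row 1 [0001]: F1=0 F2=1 -> F1&~F2 -> 0
  row 2 [0010]: F1=0 F2=0 -> F1&~F2 -> 0
  row 3 [0011]: F1=0 F2=1 -> F1&~F2 -> 0
  row 4 [0100]: F1=1 F2=1 -> F1&~F2 -> 0
  row 5 [0101]: F1=0 F2=1 -> F1&~F2 -> 0
  row 6 [0110]: F1=1 F2=1 -> F1&~F2 -> 0
  row 7 [0111]: F1=1 F2=1 -> F1&~F2 -> 0
  row 8 [1000]: F1=1 F2=0 -> F1&~F2 -> 1
  row 9 [1001]: F1=1 F2=1 -> F1&~F2 -> 0
  row 10 [1010]: F1=1 F2=0 -> F1&~F2 -> 1
  row 11 [1011]: F1=1 F2=1 -> F1&~F2 -> 0
  row 12 [1100]: F1=1 F2=1 -> F1&~F2 -> 0
  row 13 [1101]: F1=1 F2=1 -> F1&~F2 -> 0
  row 14 [1110]: F1=1 F2=1 -> F1&~F2 -> 0
  row 15 [1111]: F1=1 F2=1 -> F1&~F2 -> 0
Full result column, 4 rows per line (u,v fixed per line; w,z runs 00..11 left to right):
  rows 0-3 [u,v=00]: 0000  = hex 0
  rows 4-7 [u,v=01]: 0000  = hex 0
  rows 8-11 [u,v=10]: 1010  = hex A
  rows 12-15 [u,v=11]: 0000  = hex 0
Counterexample vector (row 0 .. row 15) = 0000000010100000
Output column grouped in 4s = 0000 0000 1010 0000 = 0x00A0
Convert to decimal digit by digit (value = value*16 + digit):
  0 -> 0
  0*16 + 0 = 0
  0*16 + 10 (A) = 10
  10*16 + 0 = 160
Decimal = 160

160


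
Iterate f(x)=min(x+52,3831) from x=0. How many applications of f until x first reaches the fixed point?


Step 1: x=0, cap=3831, increment=52
Step 2: x grows by 52 each step until capped at 3831; fixed point is x=3831
Step 3: iterations = ceil(3831/52) = 74

74


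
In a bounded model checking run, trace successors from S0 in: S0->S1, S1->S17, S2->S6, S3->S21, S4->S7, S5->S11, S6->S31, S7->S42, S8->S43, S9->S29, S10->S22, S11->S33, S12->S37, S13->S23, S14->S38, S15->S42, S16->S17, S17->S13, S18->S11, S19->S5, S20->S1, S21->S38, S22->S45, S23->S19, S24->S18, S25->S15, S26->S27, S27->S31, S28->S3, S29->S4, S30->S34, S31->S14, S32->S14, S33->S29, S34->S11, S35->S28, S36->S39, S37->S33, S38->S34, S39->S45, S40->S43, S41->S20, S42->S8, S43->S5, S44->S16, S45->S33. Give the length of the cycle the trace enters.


Trace from S0 until a state repeats:
  S0 -> S1 -> S17 -> S13 -> S23 -> S19 -> S5 -> S11 -> S33 -> S29 -> S4 -> S7 -> S42 -> S8 -> S43 -> S5
S5 first seen at step 6, revisited at step 15.
Cycle length = 15 - 6 = 9

9


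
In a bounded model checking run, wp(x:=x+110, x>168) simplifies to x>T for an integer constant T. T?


Formula: wp(x:=E, P) = P[E/x] (substitute E for x in postcondition)
Step 1: Postcondition: x>168
Step 2: Substitute x+110 for x: x+110>168
Step 3: Solve for x: x > 168-110 = 58

58


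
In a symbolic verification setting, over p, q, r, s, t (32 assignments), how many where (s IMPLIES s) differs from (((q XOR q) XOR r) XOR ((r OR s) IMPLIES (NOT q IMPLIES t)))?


F1 = (s IMPLIES s)
F2 = (((q XOR q) XOR r) XOR ((r OR s) IMPLIES (NOT q IMPLIES t)))
Evaluate both on each of 32 rows (bits = p,q,r,s,t):
  row 0 [00000]: F1=1 F2=1 -> 0
  row 1 [00001]: F1=1 F2=1 -> 0
  row 2 [00010]: F1=1 F2=0 (differ) -> 1
  row 3 [00011]: F1=1 F2=1 -> 0
  row 4 [00100]: F1=1 F2=1 -> 0
  row 5 [00101]: F1=1 F2=0 (differ) -> 1
  row 6 [00110]: F1=1 F2=1 -> 0
  row 7 [00111]: F1=1 F2=0 (differ) -> 1
  row 8 [01000]: F1=1 F2=1 -> 0
  row 9 [01001]: F1=1 F2=1 -> 0
  row 10 [01010]: F1=1 F2=1 -> 0
  row 11 [01011]: F1=1 F2=1 -> 0
  row 12 [01100]: F1=1 F2=0 (differ) -> 1
  row 13 [01101]: F1=1 F2=0 (differ) -> 1
  row 14 [01110]: F1=1 F2=0 (differ) -> 1
  row 15 [01111]: F1=1 F2=0 (differ) -> 1
  row 16 [10000]: F1=1 F2=1 -> 0
  row 17 [10001]: F1=1 F2=1 -> 0
  row 18 [10010]: F1=1 F2=0 (differ) -> 1
  row 19 [10011]: F1=1 F2=1 -> 0
  row 20 [10100]: F1=1 F2=1 -> 0
  row 21 [10101]: F1=1 F2=0 (differ) -> 1
  row 22 [10110]: F1=1 F2=1 -> 0
  row 23 [10111]: F1=1 F2=0 (differ) -> 1
  row 24 [11000]: F1=1 F2=1 -> 0
  row 25 [11001]: F1=1 F2=1 -> 0
  row 26 [11010]: F1=1 F2=1 -> 0
  row 27 [11011]: F1=1 F2=1 -> 0
  row 28 [11100]: F1=1 F2=0 (differ) -> 1
  row 29 [11101]: F1=1 F2=0 (differ) -> 1
  row 30 [11110]: F1=1 F2=0 (differ) -> 1
  row 31 [11111]: F1=1 F2=0 (differ) -> 1
Full result column, 8 rows per line (p,q fixed per line; r,s,t runs 000..111 left to right):
  rows 0-7 [p,q=00]: 00100101  (ones: 3)
  rows 8-15 [p,q=01]: 00001111  (ones: 4)
  rows 16-23 [p,q=10]: 00100101  (ones: 3)
  rows 24-31 [p,q=11]: 00001111  (ones: 4)
Disagreements = 3+4+3+4 = 14

14


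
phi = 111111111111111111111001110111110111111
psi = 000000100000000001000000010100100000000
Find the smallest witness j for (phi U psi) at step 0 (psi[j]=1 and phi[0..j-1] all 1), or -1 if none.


(phi U psi) at 0: need smallest j with psi[j]=1 and phi[i]=1 for all i in [0,j).
Scan from step 0:
  step 0: phi=1, psi=0 -> continue
  step 1: phi=1, psi=0 -> continue
  step 2: phi=1, psi=0 -> continue
  step 3: phi=1, psi=0 -> continue
  step 6: psi=1 and phi held for [0,6) -> witness found
Witness step = 6

6


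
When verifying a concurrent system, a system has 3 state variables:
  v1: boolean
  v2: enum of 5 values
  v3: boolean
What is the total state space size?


State space = product of domain sizes of all variables.
Domain sizes:
  v1 (boolean): 2
  v2 (enum of 5 values): 5
  v3 (boolean): 2
Product = 2 * 5 * 2 = 20

20


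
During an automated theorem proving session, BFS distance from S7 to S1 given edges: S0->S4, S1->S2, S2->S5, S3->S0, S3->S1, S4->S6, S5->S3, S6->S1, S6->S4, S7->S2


BFS layer-by-layer from S7:
  dist 0: {S7}
  dist 1: {S2}
  dist 2: {S5}
  dist 3: {S3}
  dist 4: {S0, S1}
  -> S1 reached at distance 4
Shortest path length = 4

4


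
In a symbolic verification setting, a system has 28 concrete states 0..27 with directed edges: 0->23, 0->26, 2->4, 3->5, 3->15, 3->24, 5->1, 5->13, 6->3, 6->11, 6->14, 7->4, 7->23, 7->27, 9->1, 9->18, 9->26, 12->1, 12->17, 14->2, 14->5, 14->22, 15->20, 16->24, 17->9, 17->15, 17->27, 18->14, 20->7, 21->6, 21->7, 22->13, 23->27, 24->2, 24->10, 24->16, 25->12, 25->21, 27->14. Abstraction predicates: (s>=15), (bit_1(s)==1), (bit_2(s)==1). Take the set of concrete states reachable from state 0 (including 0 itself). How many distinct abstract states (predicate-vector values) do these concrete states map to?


BFS from 0:
Concrete reachable: {0, 1, 2, 4, 5, 13, 14, 22, 23, 26, 27}
Abstract via predicates (s>=15), (bit_1(s)==1), (bit_2(s)==1):
  (0,0,0) <- {0, 1}
  (0,0,1) <- {4, 5, 13}
  (0,1,0) <- {2}
  (0,1,1) <- {14}
  (1,1,0) <- {26, 27}
  (1,1,1) <- {22, 23}
Distinct abstract states = 6

6


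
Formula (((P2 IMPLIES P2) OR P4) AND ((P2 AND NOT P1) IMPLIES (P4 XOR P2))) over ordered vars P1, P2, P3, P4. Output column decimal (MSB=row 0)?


Formula: (((P2 IMPLIES P2) OR P4) AND ((P2 AND NOT P1) IMPLIES (P4 XOR P2))) over P1, P2, P3, P4 (16 rows)
Evaluate each row (bits = P1,P2,P3,P4, MSB first):
  row 0 [0000]: (((0 IMPLIES 0) OR 0) AND ((0 AND NOT 0) IMPLIES (0 XOR 0))) -> 1
  row 1 [0001]: (((0 IMPLIES 0) OR 1) AND ((0 AND NOT 0) IMPLIES (1 XOR 0))) -> 1
  row 2 [0010]: (((0 IMPLIES 0) OR 0) AND ((0 AND NOT 0) IMPLIES (0 XOR 0))) -> 1
  row 3 [0011]: (((0 IMPLIES 0) OR 1) AND ((0 AND NOT 0) IMPLIES (1 XOR 0))) -> 1
  row 4 [0100]: (((1 IMPLIES 1) OR 0) AND ((1 AND NOT 0) IMPLIES (0 XOR 1))) -> 1
  row 5 [0101]: (((1 IMPLIES 1) OR 1) AND ((1 AND NOT 0) IMPLIES (1 XOR 1))) -> 0
  row 6 [0110]: (((1 IMPLIES 1) OR 0) AND ((1 AND NOT 0) IMPLIES (0 XOR 1))) -> 1
  row 7 [0111]: (((1 IMPLIES 1) OR 1) AND ((1 AND NOT 0) IMPLIES (1 XOR 1))) -> 0
  row 8 [1000]: (((0 IMPLIES 0) OR 0) AND ((0 AND NOT 1) IMPLIES (0 XOR 0))) -> 1
  row 9 [1001]: (((0 IMPLIES 0) OR 1) AND ((0 AND NOT 1) IMPLIES (1 XOR 0))) -> 1
  row 10 [1010]: (((0 IMPLIES 0) OR 0) AND ((0 AND NOT 1) IMPLIES (0 XOR 0))) -> 1
  row 11 [1011]: (((0 IMPLIES 0) OR 1) AND ((0 AND NOT 1) IMPLIES (1 XOR 0))) -> 1
  row 12 [1100]: (((1 IMPLIES 1) OR 0) AND ((1 AND NOT 1) IMPLIES (0 XOR 1))) -> 1
  row 13 [1101]: (((1 IMPLIES 1) OR 1) AND ((1 AND NOT 1) IMPLIES (1 XOR 1))) -> 1
  row 14 [1110]: (((1 IMPLIES 1) OR 0) AND ((1 AND NOT 1) IMPLIES (0 XOR 1))) -> 1
  row 15 [1111]: (((1 IMPLIES 1) OR 1) AND ((1 AND NOT 1) IMPLIES (1 XOR 1))) -> 1
Full result column, 4 rows per line (P1,P2 fixed per line; P3,P4 runs 00..11 left to right):
  rows 0-3 [P1,P2=00]: 1111  = hex F
  rows 4-7 [P1,P2=01]: 1010  = hex A
  rows 8-11 [P1,P2=10]: 1111  = hex F
  rows 12-15 [P1,P2=11]: 1111  = hex F
Output column (row 0 .. row 15) = 1111101011111111
Output column grouped in 4s = 1111 1010 1111 1111 = 0xFAFF
Convert to decimal digit by digit (value = value*16 + digit):
  F -> 15
  15*16 + 10 (A) = 250
  250*16 + 15 (F) = 4015
  4015*16 + 15 (F) = 64255
Decimal = 64255

64255


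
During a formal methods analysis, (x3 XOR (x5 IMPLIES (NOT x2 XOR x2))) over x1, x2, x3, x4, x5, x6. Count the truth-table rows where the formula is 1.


Formula: (x3 XOR (x5 IMPLIES (NOT x2 XOR x2))) over 6 vars (64 rows)
Evaluate each row (x1, x2, x3, x4, x5, x6 as bits, MSB first):
  row 0 [000000]: (0 XOR (0 IMPLIES (NOT 0 XOR 0))) -> 1
  row 1 [000001]: (0 XOR (0 IMPLIES (NOT 0 XOR 0))) -> 1
  row 2 [000010]: (0 XOR (1 IMPLIES (NOT 0 XOR 0))) -> 1
  row 3 [000011]: (0 XOR (1 IMPLIES (NOT 0 XOR 0))) -> 1
  row 4 [000100]: (0 XOR (0 IMPLIES (NOT 0 XOR 0))) -> 1
  (every remaining row is evaluated the same way; all 64 results are listed next)
Full result column, 8 rows per line (x1,x2,x3 fixed per line; x4,x5,x6 runs 000..111 left to right):
  rows 0-7 [x1,x2,x3=000]: 11111111  (ones: 8)
  rows 8-15 [x1,x2,x3=001]: 00000000  (ones: 0)
  rows 16-23 [x1,x2,x3=010]: 11111111  (ones: 8)
  rows 24-31 [x1,x2,x3=011]: 00000000  (ones: 0)
  rows 32-39 [x1,x2,x3=100]: 11111111  (ones: 8)
  rows 40-47 [x1,x2,x3=101]: 00000000  (ones: 0)
  rows 48-55 [x1,x2,x3=110]: 11111111  (ones: 8)
  rows 56-63 [x1,x2,x3=111]: 00000000  (ones: 0)
Count of 1-rows = 8+0+8+0+8+0+8+0 = 32

32


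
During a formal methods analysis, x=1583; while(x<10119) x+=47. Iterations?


Step 1: x goes from 1583 toward 10119 by 47; the body runs while x<10119, so iterations = ceil((bound-start)/step)
Step 2: Distance=8536
Step 3: ceil(8536/47)=182

182


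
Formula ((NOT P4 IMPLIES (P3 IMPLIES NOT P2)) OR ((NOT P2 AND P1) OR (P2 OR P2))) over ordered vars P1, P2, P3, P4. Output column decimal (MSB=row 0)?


Formula: ((NOT P4 IMPLIES (P3 IMPLIES NOT P2)) OR ((NOT P2 AND P1) OR (P2 OR P2))) over P1, P2, P3, P4 (16 rows)
Evaluate each row (bits = P1,P2,P3,P4, MSB first):
  row 0 [0000]: ((NOT 0 IMPLIES (0 IMPLIES NOT 0)) OR ((NOT 0 AND 0) OR (0 OR 0))) -> 1
  row 1 [0001]: ((NOT 1 IMPLIES (0 IMPLIES NOT 0)) OR ((NOT 0 AND 0) OR (0 OR 0))) -> 1
  row 2 [0010]: ((NOT 0 IMPLIES (1 IMPLIES NOT 0)) OR ((NOT 0 AND 0) OR (0 OR 0))) -> 1
  row 3 [0011]: ((NOT 1 IMPLIES (1 IMPLIES NOT 0)) OR ((NOT 0 AND 0) OR (0 OR 0))) -> 1
  row 4 [0100]: ((NOT 0 IMPLIES (0 IMPLIES NOT 1)) OR ((NOT 1 AND 0) OR (1 OR 1))) -> 1
  row 5 [0101]: ((NOT 1 IMPLIES (0 IMPLIES NOT 1)) OR ((NOT 1 AND 0) OR (1 OR 1))) -> 1
  row 6 [0110]: ((NOT 0 IMPLIES (1 IMPLIES NOT 1)) OR ((NOT 1 AND 0) OR (1 OR 1))) -> 1
  row 7 [0111]: ((NOT 1 IMPLIES (1 IMPLIES NOT 1)) OR ((NOT 1 AND 0) OR (1 OR 1))) -> 1
  row 8 [1000]: ((NOT 0 IMPLIES (0 IMPLIES NOT 0)) OR ((NOT 0 AND 1) OR (0 OR 0))) -> 1
  row 9 [1001]: ((NOT 1 IMPLIES (0 IMPLIES NOT 0)) OR ((NOT 0 AND 1) OR (0 OR 0))) -> 1
  row 10 [1010]: ((NOT 0 IMPLIES (1 IMPLIES NOT 0)) OR ((NOT 0 AND 1) OR (0 OR 0))) -> 1
  row 11 [1011]: ((NOT 1 IMPLIES (1 IMPLIES NOT 0)) OR ((NOT 0 AND 1) OR (0 OR 0))) -> 1
  row 12 [1100]: ((NOT 0 IMPLIES (0 IMPLIES NOT 1)) OR ((NOT 1 AND 1) OR (1 OR 1))) -> 1
  row 13 [1101]: ((NOT 1 IMPLIES (0 IMPLIES NOT 1)) OR ((NOT 1 AND 1) OR (1 OR 1))) -> 1
  row 14 [1110]: ((NOT 0 IMPLIES (1 IMPLIES NOT 1)) OR ((NOT 1 AND 1) OR (1 OR 1))) -> 1
  row 15 [1111]: ((NOT 1 IMPLIES (1 IMPLIES NOT 1)) OR ((NOT 1 AND 1) OR (1 OR 1))) -> 1
Full result column, 4 rows per line (P1,P2 fixed per line; P3,P4 runs 00..11 left to right):
  rows 0-3 [P1,P2=00]: 1111  = hex F
  rows 4-7 [P1,P2=01]: 1111  = hex F
  rows 8-11 [P1,P2=10]: 1111  = hex F
  rows 12-15 [P1,P2=11]: 1111  = hex F
Output column (row 0 .. row 15) = 1111111111111111
Output column grouped in 4s = 1111 1111 1111 1111 = 0xFFFF
Convert to decimal digit by digit (value = value*16 + digit):
  F -> 15
  15*16 + 15 (F) = 255
  255*16 + 15 (F) = 4095
  4095*16 + 15 (F) = 65535
Decimal = 65535

65535


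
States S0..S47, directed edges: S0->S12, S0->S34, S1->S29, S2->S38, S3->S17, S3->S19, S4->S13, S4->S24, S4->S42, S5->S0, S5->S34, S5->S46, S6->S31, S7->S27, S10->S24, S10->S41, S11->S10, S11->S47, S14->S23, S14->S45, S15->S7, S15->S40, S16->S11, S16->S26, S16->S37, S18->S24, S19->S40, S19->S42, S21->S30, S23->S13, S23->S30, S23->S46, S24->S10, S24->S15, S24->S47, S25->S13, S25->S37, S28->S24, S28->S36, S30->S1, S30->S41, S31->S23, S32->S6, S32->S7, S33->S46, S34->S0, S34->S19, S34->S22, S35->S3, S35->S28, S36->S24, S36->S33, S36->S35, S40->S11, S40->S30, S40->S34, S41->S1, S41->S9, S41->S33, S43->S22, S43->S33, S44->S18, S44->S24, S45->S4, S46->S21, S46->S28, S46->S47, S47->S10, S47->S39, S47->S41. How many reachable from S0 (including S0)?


BFS from S0:
  layer 0: {S0}
  layer 1: {S12, S34}
  layer 2: {S19, S22}
  layer 3: {S40, S42}
  layer 4: {S11, S30}
  layer 5: {S1, S10, S41, S47}
  layer 6: {S9, S24, S29, S33, S39}
  layer 7: {S15, S46}
  layer 8: {S7, S21, S28}
  layer 9: {S27, S36}
  layer 10: {S35}
  layer 11: {S3}
  layer 12: {S17}
Reachable set: {S0, S1, S3, S7, S9, S10, S11, S12, S15, S17, S19, S21, S22, S24, S27, S28, S29, S30, S33, S34, S35, S36, S39, S40, S41, S42, S46, S47}
Count = 28

28


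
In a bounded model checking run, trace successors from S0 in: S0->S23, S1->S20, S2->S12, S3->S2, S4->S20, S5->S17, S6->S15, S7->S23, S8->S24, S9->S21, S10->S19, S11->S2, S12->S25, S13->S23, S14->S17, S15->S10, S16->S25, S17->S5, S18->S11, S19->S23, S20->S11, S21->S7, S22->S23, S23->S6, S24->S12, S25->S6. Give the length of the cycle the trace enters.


Trace from S0 until a state repeats:
  S0 -> S23 -> S6 -> S15 -> S10 -> S19 -> S23
S23 first seen at step 1, revisited at step 6.
Cycle length = 6 - 1 = 5

5


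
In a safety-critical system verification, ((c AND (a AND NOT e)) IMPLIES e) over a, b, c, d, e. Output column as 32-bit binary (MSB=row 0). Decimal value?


Formula: ((c AND (a AND NOT e)) IMPLIES e) over a, b, c, d, e (32 rows)
Evaluate each row (bits = a,b,c,d,e, MSB first):
  row 0 [00000]: ((0 AND (0 AND NOT 0)) IMPLIES 0) -> 1
  row 1 [00001]: ((0 AND (0 AND NOT 1)) IMPLIES 1) -> 1
  row 2 [00010]: ((0 AND (0 AND NOT 0)) IMPLIES 0) -> 1
  row 3 [00011]: ((0 AND (0 AND NOT 1)) IMPLIES 1) -> 1
  row 4 [00100]: ((1 AND (0 AND NOT 0)) IMPLIES 0) -> 1
  row 5 [00101]: ((1 AND (0 AND NOT 1)) IMPLIES 1) -> 1
  row 6 [00110]: ((1 AND (0 AND NOT 0)) IMPLIES 0) -> 1
  row 7 [00111]: ((1 AND (0 AND NOT 1)) IMPLIES 1) -> 1
  row 8 [01000]: ((0 AND (0 AND NOT 0)) IMPLIES 0) -> 1
  row 9 [01001]: ((0 AND (0 AND NOT 1)) IMPLIES 1) -> 1
  row 10 [01010]: ((0 AND (0 AND NOT 0)) IMPLIES 0) -> 1
  row 11 [01011]: ((0 AND (0 AND NOT 1)) IMPLIES 1) -> 1
  row 12 [01100]: ((1 AND (0 AND NOT 0)) IMPLIES 0) -> 1
  row 13 [01101]: ((1 AND (0 AND NOT 1)) IMPLIES 1) -> 1
  row 14 [01110]: ((1 AND (0 AND NOT 0)) IMPLIES 0) -> 1
  row 15 [01111]: ((1 AND (0 AND NOT 1)) IMPLIES 1) -> 1
  row 16 [10000]: ((0 AND (1 AND NOT 0)) IMPLIES 0) -> 1
  row 17 [10001]: ((0 AND (1 AND NOT 1)) IMPLIES 1) -> 1
  row 18 [10010]: ((0 AND (1 AND NOT 0)) IMPLIES 0) -> 1
  row 19 [10011]: ((0 AND (1 AND NOT 1)) IMPLIES 1) -> 1
  row 20 [10100]: ((1 AND (1 AND NOT 0)) IMPLIES 0) -> 0
  row 21 [10101]: ((1 AND (1 AND NOT 1)) IMPLIES 1) -> 1
  row 22 [10110]: ((1 AND (1 AND NOT 0)) IMPLIES 0) -> 0
  row 23 [10111]: ((1 AND (1 AND NOT 1)) IMPLIES 1) -> 1
  row 24 [11000]: ((0 AND (1 AND NOT 0)) IMPLIES 0) -> 1
  row 25 [11001]: ((0 AND (1 AND NOT 1)) IMPLIES 1) -> 1
  row 26 [11010]: ((0 AND (1 AND NOT 0)) IMPLIES 0) -> 1
  row 27 [11011]: ((0 AND (1 AND NOT 1)) IMPLIES 1) -> 1
  row 28 [11100]: ((1 AND (1 AND NOT 0)) IMPLIES 0) -> 0
  row 29 [11101]: ((1 AND (1 AND NOT 1)) IMPLIES 1) -> 1
  row 30 [11110]: ((1 AND (1 AND NOT 0)) IMPLIES 0) -> 0
  row 31 [11111]: ((1 AND (1 AND NOT 1)) IMPLIES 1) -> 1
Full result column, 4 rows per line (a,b,c fixed per line; d,e runs 00..11 left to right):
  rows 0-3 [a,b,c=000]: 1111  = hex F
  rows 4-7 [a,b,c=001]: 1111  = hex F
  rows 8-11 [a,b,c=010]: 1111  = hex F
  rows 12-15 [a,b,c=011]: 1111  = hex F
  rows 16-19 [a,b,c=100]: 1111  = hex F
  rows 20-23 [a,b,c=101]: 0101  = hex 5
  rows 24-27 [a,b,c=110]: 1111  = hex F
  rows 28-31 [a,b,c=111]: 0101  = hex 5
Output column (row 0 .. row 31) = 11111111111111111111010111110101
Output column grouped in 4s = 1111 1111 1111 1111 1111 0101 1111 0101 = 0xFFFFF5F5
Convert to decimal digit by digit (value = value*16 + digit):
  F -> 15
  15*16 + 15 (F) = 255
  255*16 + 15 (F) = 4095
  4095*16 + 15 (F) = 65535
  65535*16 + 15 (F) = 1048575
  1048575*16 + 5 = 16777205
  16777205*16 + 15 (F) = 268435295
  268435295*16 + 5 = 4294964725
Decimal = 4294964725

4294964725


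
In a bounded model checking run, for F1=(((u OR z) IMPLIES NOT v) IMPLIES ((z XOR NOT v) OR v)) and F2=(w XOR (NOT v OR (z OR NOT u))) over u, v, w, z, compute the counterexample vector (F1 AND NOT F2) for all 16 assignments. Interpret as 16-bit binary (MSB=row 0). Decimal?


F1 = (((u OR z) IMPLIES NOT v) IMPLIES ((z XOR NOT v) OR v))
F2 = (w XOR (NOT v OR (z OR NOT u)))
Counterexample to F1=>F2 is where F1=1 and F2=0.
Evaluate each row (bits = u,v,w,z, MSB first):
  row 0 [0000]: F1=1 F2=1 -> F1&~F2 -> 0
  row 1 [0001]: F1=0 F2=1 -> F1&~F2 -> 0
  row 2 [0010]: F1=1 F2=0 -> F1&~F2 -> 1
  row 3 [0011]: F1=0 F2=0 -> F1&~F2 -> 0
  row 4 [0100]: F1=1 F2=1 -> F1&~F2 -> 0
  row 5 [0101]: F1=1 F2=1 -> F1&~F2 -> 0
  row 6 [0110]: F1=1 F2=0 -> F1&~F2 -> 1
  row 7 [0111]: F1=1 F2=0 -> F1&~F2 -> 1
  row 8 [1000]: F1=1 F2=1 -> F1&~F2 -> 0
  row 9 [1001]: F1=0 F2=1 -> F1&~F2 -> 0
  row 10 [1010]: F1=1 F2=0 -> F1&~F2 -> 1
  row 11 [1011]: F1=0 F2=0 -> F1&~F2 -> 0
  row 12 [1100]: F1=1 F2=0 -> F1&~F2 -> 1
  row 13 [1101]: F1=1 F2=1 -> F1&~F2 -> 0
  row 14 [1110]: F1=1 F2=1 -> F1&~F2 -> 0
  row 15 [1111]: F1=1 F2=0 -> F1&~F2 -> 1
Full result column, 4 rows per line (u,v fixed per line; w,z runs 00..11 left to right):
  rows 0-3 [u,v=00]: 0010  = hex 2
  rows 4-7 [u,v=01]: 0011  = hex 3
  rows 8-11 [u,v=10]: 0010  = hex 2
  rows 12-15 [u,v=11]: 1001  = hex 9
Counterexample vector (row 0 .. row 15) = 0010001100101001
Output column grouped in 4s = 0010 0011 0010 1001 = 0x2329
Convert to decimal digit by digit (value = value*16 + digit):
  2 -> 2
  2*16 + 3 = 35
  35*16 + 2 = 562
  562*16 + 9 = 9001
Decimal = 9001

9001


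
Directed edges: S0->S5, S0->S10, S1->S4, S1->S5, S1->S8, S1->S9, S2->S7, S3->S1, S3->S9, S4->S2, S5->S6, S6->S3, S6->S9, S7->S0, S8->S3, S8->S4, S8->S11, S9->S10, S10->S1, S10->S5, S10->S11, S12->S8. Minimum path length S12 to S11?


BFS layer-by-layer from S12:
  dist 0: {S12}
  dist 1: {S8}
  dist 2: {S3, S4, S11}
  -> S11 reached at distance 2
Shortest path length = 2

2


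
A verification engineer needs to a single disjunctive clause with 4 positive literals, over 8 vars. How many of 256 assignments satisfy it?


Step 1: Total=2^8=256
Step 2: Unsat when all 4 false: 2^4=16
Step 3: Sat=256-16=240

240


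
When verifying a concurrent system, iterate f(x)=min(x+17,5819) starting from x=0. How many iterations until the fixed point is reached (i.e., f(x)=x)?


Step 1: x=0, cap=5819, increment=17
Step 2: x grows by 17 each step until capped at 5819; fixed point is x=5819
Step 3: iterations = ceil(5819/17) = 343

343


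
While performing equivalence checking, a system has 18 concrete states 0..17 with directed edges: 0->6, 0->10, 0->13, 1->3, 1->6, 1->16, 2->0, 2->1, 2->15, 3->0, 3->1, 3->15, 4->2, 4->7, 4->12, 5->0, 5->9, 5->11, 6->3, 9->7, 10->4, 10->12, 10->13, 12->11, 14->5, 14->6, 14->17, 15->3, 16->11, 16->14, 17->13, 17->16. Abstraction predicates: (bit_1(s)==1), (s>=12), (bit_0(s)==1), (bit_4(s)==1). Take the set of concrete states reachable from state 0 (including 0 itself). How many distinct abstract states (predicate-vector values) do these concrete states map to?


BFS from 0:
Concrete reachable: {0, 1, 2, 3, 4, 5, 6, 7, 9, 10, 11, 12, 13, 14, 15, 16, 17}
Abstract via predicates (bit_1(s)==1), (s>=12), (bit_0(s)==1), (bit_4(s)==1):
  (0,0,0,0) <- {0, 4}
  (0,0,1,0) <- {1, 5, 9}
  (0,1,0,0) <- {12}
  (0,1,0,1) <- {16}
  (0,1,1,0) <- {13}
  (0,1,1,1) <- {17}
  (1,0,0,0) <- {2, 6, 10}
  (1,0,1,0) <- {3, 7, 11}
  (1,1,0,0) <- {14}
  (1,1,1,0) <- {15}
Distinct abstract states = 10

10


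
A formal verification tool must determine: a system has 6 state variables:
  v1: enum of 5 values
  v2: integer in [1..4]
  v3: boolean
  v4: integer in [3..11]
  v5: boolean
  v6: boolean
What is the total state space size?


State space = product of domain sizes of all variables.
Domain sizes:
  v1 (enum of 5 values): 5
  v2 (integer in [1..4]): 4
  v3 (boolean): 2
  v4 (integer in [3..11]): 9
  v5 (boolean): 2
  v6 (boolean): 2
Product = 5 * 4 * 2 * 9 * 2 * 2 = 1440

1440


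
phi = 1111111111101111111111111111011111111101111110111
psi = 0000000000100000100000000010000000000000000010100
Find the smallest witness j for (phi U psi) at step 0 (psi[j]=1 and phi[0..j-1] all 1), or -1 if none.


(phi U psi) at 0: need smallest j with psi[j]=1 and phi[i]=1 for all i in [0,j).
Scan from step 0:
  step 0: phi=1, psi=0 -> continue
  step 1: phi=1, psi=0 -> continue
  step 2: phi=1, psi=0 -> continue
  step 3: phi=1, psi=0 -> continue
  step 10: psi=1 and phi held for [0,10) -> witness found
Witness step = 10

10


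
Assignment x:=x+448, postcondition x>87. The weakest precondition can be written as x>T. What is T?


Formula: wp(x:=E, P) = P[E/x] (substitute E for x in postcondition)
Step 1: Postcondition: x>87
Step 2: Substitute x+448 for x: x+448>87
Step 3: Solve for x: x > 87-448 = -361

-361


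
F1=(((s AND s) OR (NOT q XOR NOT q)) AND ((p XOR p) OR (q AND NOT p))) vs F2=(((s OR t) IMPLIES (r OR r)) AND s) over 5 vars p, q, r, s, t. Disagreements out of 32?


F1 = (((s AND s) OR (NOT q XOR NOT q)) AND ((p XOR p) OR (q AND NOT p)))
F2 = (((s OR t) IMPLIES (r OR r)) AND s)
Evaluate both on each of 32 rows (bits = p,q,r,s,t):
  row 0 [00000]: F1=0 F2=0 -> 0
  row 1 [00001]: F1=0 F2=0 -> 0
  row 2 [00010]: F1=0 F2=0 -> 0
  row 3 [00011]: F1=0 F2=0 -> 0
  row 4 [00100]: F1=0 F2=0 -> 0
  row 5 [00101]: F1=0 F2=0 -> 0
  row 6 [00110]: F1=0 F2=1 (differ) -> 1
  row 7 [00111]: F1=0 F2=1 (differ) -> 1
  row 8 [01000]: F1=0 F2=0 -> 0
  row 9 [01001]: F1=0 F2=0 -> 0
  row 10 [01010]: F1=1 F2=0 (differ) -> 1
  row 11 [01011]: F1=1 F2=0 (differ) -> 1
  row 12 [01100]: F1=0 F2=0 -> 0
  row 13 [01101]: F1=0 F2=0 -> 0
  row 14 [01110]: F1=1 F2=1 -> 0
  row 15 [01111]: F1=1 F2=1 -> 0
  row 16 [10000]: F1=0 F2=0 -> 0
  row 17 [10001]: F1=0 F2=0 -> 0
  row 18 [10010]: F1=0 F2=0 -> 0
  row 19 [10011]: F1=0 F2=0 -> 0
  row 20 [10100]: F1=0 F2=0 -> 0
  row 21 [10101]: F1=0 F2=0 -> 0
  row 22 [10110]: F1=0 F2=1 (differ) -> 1
  row 23 [10111]: F1=0 F2=1 (differ) -> 1
  row 24 [11000]: F1=0 F2=0 -> 0
  row 25 [11001]: F1=0 F2=0 -> 0
  row 26 [11010]: F1=0 F2=0 -> 0
  row 27 [11011]: F1=0 F2=0 -> 0
  row 28 [11100]: F1=0 F2=0 -> 0
  row 29 [11101]: F1=0 F2=0 -> 0
  row 30 [11110]: F1=0 F2=1 (differ) -> 1
  row 31 [11111]: F1=0 F2=1 (differ) -> 1
Full result column, 8 rows per line (p,q fixed per line; r,s,t runs 000..111 left to right):
  rows 0-7 [p,q=00]: 00000011  (ones: 2)
  rows 8-15 [p,q=01]: 00110000  (ones: 2)
  rows 16-23 [p,q=10]: 00000011  (ones: 2)
  rows 24-31 [p,q=11]: 00000011  (ones: 2)
Disagreements = 2+2+2+2 = 8

8


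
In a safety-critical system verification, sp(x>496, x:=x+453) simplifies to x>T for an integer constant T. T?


Formula: sp(P, x:=E) = exists old_x. (x = E[old_x/x]) AND P[old_x/x] (old_x is the value of x before the assignment; eliminate old_x by solving x = E[old_x/x] for old_x)
Step 1: Precondition P: x>496, i.e. old_x > 496
Step 2: Assignment gives x = old_x + 453, so old_x = x - 453
Step 3: Substitute into P: x - 453 > 496
Step 4: Simplify: x > 496+453 = 949

949


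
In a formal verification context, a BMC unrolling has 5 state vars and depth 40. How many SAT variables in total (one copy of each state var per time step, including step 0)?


BMC unrolls to depth k, creating one copy of each state var for steps 0..k.
Step count = 40 + 1 = 41 (steps 0 through 40)
Vars per step = 5
Total = 5 * 41 = 205

205


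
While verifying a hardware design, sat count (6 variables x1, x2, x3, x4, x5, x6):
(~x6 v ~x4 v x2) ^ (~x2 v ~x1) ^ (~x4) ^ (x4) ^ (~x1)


CNF with 5 clauses over 6 vars (64 assignments).
An assignment satisfies CNF iff every clause has >=1 true literal.
Check each row (bits = x1,x2,x3,x4,x5,x6; clause T/F shown):
  row 0 [000000]: clauses=TTTFT -> 0
  row 1 [000001]: clauses=TTTFT -> 0
  row 2 [000010]: clauses=TTTFT -> 0
  row 3 [000011]: clauses=TTTFT -> 0
  row 4 [000100]: clauses=TTFTT -> 0
  (every remaining row is evaluated the same way; all 64 results are listed next)
Full result column, 8 rows per line (x1,x2,x3 fixed per line; x4,x5,x6 runs 000..111 left to right):
  rows 0-7 [x1,x2,x3=000]: 00000000  (ones: 0)
  rows 8-15 [x1,x2,x3=001]: 00000000  (ones: 0)
  rows 16-23 [x1,x2,x3=010]: 00000000  (ones: 0)
  rows 24-31 [x1,x2,x3=011]: 00000000  (ones: 0)
  rows 32-39 [x1,x2,x3=100]: 00000000  (ones: 0)
  rows 40-47 [x1,x2,x3=101]: 00000000  (ones: 0)
  rows 48-55 [x1,x2,x3=110]: 00000000  (ones: 0)
  rows 56-63 [x1,x2,x3=111]: 00000000  (ones: 0)
Satisfying assignments = 0+0+0+0+0+0+0+0 = 0

0


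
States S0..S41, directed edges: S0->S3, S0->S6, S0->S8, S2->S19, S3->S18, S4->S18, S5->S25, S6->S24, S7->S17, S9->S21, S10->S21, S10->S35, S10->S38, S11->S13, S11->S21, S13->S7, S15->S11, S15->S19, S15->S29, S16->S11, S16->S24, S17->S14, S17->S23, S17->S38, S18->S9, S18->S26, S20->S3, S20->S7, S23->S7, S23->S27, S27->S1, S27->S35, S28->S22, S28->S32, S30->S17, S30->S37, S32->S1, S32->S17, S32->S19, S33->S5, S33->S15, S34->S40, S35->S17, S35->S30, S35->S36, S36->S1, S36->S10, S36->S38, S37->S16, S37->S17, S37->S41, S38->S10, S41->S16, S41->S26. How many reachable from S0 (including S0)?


BFS from S0:
  layer 0: {S0}
  layer 1: {S3, S6, S8}
  layer 2: {S18, S24}
  layer 3: {S9, S26}
  layer 4: {S21}
Reachable set: {S0, S3, S6, S8, S9, S18, S21, S24, S26}
Count = 9

9
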